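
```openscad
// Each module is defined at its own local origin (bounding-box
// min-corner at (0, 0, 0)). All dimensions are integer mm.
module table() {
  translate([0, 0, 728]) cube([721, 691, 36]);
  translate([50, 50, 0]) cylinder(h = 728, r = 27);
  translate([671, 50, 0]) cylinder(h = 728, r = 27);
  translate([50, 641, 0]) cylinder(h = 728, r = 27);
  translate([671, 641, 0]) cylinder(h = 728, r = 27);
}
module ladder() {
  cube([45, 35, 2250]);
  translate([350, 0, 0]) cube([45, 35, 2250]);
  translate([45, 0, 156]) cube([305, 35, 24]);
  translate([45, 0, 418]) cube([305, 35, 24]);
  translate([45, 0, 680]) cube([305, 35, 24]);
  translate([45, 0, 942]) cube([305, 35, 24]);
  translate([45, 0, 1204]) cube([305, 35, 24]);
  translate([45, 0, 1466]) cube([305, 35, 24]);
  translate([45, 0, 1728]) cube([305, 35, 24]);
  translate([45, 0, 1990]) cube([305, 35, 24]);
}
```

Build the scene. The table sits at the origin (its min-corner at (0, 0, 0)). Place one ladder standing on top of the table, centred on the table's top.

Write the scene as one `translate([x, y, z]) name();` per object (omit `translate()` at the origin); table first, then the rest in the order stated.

table();
translate([163, 328, 764]) ladder();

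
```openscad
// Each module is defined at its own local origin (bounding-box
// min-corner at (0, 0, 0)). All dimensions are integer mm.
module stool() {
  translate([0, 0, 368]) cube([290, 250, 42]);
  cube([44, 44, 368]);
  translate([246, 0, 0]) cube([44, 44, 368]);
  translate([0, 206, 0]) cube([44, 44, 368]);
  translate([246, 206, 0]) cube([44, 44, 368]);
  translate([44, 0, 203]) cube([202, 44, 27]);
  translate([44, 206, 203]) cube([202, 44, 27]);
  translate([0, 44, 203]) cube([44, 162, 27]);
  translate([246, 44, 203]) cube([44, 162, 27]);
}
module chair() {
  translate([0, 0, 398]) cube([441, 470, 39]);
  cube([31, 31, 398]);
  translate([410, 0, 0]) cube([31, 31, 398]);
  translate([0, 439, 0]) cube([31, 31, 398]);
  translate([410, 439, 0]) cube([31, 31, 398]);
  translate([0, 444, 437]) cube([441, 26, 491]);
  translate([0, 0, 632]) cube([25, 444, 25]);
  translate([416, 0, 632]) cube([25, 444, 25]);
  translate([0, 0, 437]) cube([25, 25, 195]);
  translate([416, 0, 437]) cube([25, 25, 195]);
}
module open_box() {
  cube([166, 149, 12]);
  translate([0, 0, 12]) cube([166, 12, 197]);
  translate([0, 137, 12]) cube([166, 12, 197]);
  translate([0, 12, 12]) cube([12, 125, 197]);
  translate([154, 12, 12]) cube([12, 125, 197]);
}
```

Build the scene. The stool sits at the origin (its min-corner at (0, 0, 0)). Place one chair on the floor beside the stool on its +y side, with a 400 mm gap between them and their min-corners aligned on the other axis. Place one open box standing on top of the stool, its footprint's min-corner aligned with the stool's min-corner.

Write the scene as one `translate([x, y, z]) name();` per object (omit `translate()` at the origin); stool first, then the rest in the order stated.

stool();
translate([0, 650, 0]) chair();
translate([0, 0, 410]) open_box();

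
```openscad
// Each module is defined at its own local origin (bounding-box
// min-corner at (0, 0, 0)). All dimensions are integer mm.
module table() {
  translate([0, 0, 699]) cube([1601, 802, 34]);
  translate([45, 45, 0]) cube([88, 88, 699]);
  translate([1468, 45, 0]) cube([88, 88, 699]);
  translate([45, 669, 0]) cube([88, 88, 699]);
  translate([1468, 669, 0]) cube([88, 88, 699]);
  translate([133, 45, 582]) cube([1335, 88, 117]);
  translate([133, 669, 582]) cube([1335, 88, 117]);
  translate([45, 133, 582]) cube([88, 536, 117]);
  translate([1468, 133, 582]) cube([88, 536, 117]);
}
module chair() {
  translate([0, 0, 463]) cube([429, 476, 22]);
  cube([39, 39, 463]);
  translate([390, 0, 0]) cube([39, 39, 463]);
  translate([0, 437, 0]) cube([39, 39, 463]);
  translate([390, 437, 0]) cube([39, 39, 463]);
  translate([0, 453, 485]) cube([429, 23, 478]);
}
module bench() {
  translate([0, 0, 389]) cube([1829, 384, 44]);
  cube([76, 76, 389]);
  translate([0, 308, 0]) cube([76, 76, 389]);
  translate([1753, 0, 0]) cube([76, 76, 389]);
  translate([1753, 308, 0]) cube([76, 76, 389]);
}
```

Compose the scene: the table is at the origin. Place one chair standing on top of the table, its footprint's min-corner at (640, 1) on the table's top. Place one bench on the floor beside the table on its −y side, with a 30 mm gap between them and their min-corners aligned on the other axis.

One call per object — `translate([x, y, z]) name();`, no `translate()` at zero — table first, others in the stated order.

table();
translate([640, 1, 733]) chair();
translate([0, -414, 0]) bench();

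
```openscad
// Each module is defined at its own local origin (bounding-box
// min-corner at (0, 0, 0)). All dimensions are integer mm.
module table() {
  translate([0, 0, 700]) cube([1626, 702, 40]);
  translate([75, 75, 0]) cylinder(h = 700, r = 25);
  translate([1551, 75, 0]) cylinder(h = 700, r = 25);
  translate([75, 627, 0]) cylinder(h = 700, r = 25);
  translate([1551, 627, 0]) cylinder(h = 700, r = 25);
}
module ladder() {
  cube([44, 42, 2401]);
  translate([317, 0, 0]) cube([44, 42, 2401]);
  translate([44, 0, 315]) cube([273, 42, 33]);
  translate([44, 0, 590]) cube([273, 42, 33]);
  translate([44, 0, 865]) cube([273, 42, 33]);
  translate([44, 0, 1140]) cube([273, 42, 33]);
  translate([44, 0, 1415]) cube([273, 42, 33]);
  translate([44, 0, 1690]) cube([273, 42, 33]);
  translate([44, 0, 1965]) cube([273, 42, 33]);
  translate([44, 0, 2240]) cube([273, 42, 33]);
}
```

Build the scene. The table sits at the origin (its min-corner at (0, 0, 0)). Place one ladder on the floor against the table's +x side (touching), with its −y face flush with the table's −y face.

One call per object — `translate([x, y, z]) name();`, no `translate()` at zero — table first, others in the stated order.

table();
translate([1626, 0, 0]) ladder();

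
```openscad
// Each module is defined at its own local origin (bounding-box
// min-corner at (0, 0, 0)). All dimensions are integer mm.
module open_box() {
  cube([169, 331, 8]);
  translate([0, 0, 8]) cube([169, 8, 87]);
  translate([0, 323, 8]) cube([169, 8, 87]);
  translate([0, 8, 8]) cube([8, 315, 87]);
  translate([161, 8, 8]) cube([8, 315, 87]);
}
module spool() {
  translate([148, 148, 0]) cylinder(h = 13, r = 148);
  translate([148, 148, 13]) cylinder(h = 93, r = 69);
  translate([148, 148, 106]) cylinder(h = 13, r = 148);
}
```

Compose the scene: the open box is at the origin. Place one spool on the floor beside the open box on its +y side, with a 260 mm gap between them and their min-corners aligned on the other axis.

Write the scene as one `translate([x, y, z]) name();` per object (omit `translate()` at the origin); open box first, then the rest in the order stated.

open_box();
translate([0, 591, 0]) spool();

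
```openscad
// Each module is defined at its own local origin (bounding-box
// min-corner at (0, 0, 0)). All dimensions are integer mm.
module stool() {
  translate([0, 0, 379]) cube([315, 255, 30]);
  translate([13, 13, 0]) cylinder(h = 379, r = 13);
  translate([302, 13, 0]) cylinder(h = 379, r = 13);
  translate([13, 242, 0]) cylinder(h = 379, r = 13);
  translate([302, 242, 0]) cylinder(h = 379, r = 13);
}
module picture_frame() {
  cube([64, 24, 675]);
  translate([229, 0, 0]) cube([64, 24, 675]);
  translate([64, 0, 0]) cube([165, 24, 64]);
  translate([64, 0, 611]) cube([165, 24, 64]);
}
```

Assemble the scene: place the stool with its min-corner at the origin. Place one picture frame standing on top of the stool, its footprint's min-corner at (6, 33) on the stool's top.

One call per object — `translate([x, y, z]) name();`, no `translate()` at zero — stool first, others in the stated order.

stool();
translate([6, 33, 409]) picture_frame();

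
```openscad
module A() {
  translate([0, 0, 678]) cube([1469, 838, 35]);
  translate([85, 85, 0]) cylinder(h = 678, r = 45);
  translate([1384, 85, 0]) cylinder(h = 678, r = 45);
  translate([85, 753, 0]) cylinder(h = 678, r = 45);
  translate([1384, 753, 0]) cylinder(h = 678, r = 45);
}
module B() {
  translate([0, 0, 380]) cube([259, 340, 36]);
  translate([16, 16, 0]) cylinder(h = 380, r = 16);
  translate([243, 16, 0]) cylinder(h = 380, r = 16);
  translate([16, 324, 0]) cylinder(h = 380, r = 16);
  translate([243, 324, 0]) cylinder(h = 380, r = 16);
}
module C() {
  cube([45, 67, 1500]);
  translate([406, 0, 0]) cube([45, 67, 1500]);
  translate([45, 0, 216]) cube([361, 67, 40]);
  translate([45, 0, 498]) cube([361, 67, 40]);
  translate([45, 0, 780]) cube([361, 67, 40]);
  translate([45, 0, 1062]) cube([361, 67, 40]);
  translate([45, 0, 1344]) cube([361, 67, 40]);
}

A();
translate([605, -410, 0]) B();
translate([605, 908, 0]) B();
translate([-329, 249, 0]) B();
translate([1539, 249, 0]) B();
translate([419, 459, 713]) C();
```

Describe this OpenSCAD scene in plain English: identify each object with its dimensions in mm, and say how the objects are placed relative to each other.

A is a table with a 1469×838 mm rectangular top, 35 mm thick, top surface at z = 713 mm, supported by four round legs of 90 mm diameter, each leg's bounding box inset 40 mm from the nearest pair of top edges, running from the floor.

B is a four-legged stool. The seat is 259×340 mm, 36 mm thick, top at z = 416 mm. It stands on four round legs, each 32 mm in diameter, from z = 0 to the seat underside, each leg's axis is inset half a diameter from the nearest pair of seat edges (so the leg's bounding box is flush with the corner).

C is a wooden ladder with two side rails of 45×67 mm section and 1500 mm height, set 451 mm apart overall. Between them run 5 rectangular rungs (67 mm deep, 40 mm thick), front faces flush with the rails' −y face. The bottom of the first rung is 216 mm above the floor and each subsequent rung is 282 mm higher than the one below.

Four stools sit around the table at the −y, +y, −x, +x sides. The ladder is on top of the table.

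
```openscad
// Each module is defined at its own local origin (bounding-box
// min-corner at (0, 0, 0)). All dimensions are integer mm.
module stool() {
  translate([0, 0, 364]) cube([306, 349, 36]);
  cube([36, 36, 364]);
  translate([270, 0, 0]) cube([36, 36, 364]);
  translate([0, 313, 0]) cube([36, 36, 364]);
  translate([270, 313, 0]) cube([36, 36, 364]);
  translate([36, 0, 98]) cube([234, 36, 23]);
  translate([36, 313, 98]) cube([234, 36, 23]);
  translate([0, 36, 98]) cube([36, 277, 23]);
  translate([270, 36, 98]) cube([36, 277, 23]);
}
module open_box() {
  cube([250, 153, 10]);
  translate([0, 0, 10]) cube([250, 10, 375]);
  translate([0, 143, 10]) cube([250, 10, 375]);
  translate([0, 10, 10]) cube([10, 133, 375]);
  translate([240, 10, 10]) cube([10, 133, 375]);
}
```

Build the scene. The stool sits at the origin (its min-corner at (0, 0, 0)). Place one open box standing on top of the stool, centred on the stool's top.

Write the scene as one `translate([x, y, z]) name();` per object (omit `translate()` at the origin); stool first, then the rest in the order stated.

stool();
translate([28, 98, 400]) open_box();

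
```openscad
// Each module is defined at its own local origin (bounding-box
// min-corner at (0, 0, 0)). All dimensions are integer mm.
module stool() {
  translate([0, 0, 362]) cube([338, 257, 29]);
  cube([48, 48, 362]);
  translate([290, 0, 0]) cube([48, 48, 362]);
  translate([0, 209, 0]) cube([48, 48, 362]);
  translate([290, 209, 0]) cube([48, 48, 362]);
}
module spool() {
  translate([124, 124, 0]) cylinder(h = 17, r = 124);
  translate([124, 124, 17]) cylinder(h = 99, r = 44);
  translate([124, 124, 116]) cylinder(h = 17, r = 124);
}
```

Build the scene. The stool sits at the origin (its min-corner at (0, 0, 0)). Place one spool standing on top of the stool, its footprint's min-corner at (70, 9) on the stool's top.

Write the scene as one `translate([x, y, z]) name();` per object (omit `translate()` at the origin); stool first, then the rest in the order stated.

stool();
translate([70, 9, 391]) spool();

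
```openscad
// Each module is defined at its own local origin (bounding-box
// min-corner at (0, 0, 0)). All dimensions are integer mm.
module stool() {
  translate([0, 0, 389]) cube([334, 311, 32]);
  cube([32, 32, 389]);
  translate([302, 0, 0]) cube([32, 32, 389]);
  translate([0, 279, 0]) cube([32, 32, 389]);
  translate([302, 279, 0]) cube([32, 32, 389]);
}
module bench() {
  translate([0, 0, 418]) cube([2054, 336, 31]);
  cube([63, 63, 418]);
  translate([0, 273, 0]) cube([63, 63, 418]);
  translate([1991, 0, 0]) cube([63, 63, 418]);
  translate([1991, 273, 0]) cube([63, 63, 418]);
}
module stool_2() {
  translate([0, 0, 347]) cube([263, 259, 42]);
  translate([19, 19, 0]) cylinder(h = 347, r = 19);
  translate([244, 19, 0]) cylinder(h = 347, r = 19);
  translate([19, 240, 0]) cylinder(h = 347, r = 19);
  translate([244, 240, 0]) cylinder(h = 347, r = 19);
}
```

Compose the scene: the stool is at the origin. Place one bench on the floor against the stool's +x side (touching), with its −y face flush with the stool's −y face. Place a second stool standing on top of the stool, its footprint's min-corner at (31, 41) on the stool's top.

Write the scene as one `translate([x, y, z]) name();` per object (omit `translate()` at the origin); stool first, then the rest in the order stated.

stool();
translate([334, 0, 0]) bench();
translate([31, 41, 421]) stool_2();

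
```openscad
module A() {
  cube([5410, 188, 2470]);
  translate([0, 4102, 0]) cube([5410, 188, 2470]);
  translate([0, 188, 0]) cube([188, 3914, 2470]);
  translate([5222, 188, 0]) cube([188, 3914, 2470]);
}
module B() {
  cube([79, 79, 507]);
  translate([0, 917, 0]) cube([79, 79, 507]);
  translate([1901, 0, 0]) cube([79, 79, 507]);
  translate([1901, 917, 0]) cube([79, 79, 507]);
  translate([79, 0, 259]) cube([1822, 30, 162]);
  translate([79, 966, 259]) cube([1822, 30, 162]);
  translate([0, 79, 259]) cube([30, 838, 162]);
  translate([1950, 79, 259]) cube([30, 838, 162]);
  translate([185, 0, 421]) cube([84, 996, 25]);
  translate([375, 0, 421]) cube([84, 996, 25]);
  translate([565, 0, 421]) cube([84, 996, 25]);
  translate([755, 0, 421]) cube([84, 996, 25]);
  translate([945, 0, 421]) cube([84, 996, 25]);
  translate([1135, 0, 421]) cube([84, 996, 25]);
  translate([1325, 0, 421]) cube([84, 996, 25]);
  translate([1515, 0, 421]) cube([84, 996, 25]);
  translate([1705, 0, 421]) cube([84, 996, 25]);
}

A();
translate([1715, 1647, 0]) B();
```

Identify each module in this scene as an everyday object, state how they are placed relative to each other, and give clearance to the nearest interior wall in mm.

Clearances: x = 1527, y = 1459; minimum 1459 mm.

A is a house frame. B is a bed frame. The bed frame sits inside the house frame, centred. The clearance to the nearest interior wall is 1459 mm.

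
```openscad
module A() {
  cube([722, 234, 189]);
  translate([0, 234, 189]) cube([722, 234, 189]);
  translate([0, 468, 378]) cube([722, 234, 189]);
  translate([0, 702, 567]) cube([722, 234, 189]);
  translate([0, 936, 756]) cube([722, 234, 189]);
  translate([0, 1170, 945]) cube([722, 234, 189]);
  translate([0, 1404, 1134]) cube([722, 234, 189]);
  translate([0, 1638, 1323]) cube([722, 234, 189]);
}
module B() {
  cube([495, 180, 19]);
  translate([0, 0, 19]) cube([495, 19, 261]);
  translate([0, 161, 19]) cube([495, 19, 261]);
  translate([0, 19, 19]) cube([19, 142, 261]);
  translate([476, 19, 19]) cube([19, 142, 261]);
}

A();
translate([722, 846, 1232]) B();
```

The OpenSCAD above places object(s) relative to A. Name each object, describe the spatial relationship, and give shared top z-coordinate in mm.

Both tops at z = 1512 mm.

A is a staircase. B is an open box. The open box is beside the staircase with their tops flush at z = 1512. The shared top z-coordinate is 1512 mm.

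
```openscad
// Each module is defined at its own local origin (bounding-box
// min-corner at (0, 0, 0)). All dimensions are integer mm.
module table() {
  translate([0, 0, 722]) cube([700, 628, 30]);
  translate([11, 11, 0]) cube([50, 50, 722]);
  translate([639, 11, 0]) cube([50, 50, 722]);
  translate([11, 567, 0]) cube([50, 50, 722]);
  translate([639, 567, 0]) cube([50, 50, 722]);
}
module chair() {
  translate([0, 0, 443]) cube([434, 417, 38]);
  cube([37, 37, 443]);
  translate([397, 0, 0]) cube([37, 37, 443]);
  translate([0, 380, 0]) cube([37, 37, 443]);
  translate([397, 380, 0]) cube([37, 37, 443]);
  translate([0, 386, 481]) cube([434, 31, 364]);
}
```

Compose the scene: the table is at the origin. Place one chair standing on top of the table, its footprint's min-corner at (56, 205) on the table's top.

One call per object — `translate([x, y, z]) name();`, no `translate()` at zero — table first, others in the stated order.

table();
translate([56, 205, 752]) chair();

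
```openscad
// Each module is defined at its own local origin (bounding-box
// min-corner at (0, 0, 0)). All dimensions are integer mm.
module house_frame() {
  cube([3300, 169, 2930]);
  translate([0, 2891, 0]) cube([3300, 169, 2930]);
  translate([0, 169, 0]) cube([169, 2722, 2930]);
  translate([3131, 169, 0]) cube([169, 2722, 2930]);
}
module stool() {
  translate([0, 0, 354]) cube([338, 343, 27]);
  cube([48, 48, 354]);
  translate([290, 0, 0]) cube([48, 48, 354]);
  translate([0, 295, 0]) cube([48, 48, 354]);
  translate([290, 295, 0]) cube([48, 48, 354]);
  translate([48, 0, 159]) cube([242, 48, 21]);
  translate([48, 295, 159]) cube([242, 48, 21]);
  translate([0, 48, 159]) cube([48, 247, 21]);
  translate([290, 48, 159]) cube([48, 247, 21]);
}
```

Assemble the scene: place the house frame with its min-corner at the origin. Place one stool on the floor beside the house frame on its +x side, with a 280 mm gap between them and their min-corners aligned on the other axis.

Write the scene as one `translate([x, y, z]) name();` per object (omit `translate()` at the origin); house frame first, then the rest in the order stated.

house_frame();
translate([3580, 0, 0]) stool();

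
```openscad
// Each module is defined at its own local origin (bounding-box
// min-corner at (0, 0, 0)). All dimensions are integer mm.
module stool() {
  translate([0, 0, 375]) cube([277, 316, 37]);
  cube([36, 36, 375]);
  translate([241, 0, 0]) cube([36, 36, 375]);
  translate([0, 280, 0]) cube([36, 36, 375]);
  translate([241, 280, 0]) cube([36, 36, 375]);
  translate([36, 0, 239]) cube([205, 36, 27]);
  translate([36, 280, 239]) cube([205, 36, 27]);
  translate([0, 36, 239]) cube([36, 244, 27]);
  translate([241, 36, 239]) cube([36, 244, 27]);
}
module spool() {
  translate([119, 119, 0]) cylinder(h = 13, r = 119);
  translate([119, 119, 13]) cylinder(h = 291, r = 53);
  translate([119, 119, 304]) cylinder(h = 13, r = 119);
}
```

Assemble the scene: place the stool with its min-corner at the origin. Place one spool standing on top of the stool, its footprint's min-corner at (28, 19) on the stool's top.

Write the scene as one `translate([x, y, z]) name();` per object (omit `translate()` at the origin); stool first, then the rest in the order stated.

stool();
translate([28, 19, 412]) spool();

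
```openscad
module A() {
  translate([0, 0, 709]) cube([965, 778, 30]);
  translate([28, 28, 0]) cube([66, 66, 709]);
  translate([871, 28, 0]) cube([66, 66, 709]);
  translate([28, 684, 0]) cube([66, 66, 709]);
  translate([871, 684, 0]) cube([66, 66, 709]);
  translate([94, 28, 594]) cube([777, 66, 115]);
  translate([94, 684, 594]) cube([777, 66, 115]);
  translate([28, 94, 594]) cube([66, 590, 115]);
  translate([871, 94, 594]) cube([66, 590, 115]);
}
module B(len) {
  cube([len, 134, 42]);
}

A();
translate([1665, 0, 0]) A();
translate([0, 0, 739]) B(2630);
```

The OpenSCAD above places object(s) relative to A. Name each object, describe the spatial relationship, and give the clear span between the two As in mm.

A is a table. B is a beam. A beam spans the tops of two tables. The clear span between the two tables is 700 mm.

Second table starts at x = 1665; first ends at x = 965; clear span = 1665 − 965 = 700 mm.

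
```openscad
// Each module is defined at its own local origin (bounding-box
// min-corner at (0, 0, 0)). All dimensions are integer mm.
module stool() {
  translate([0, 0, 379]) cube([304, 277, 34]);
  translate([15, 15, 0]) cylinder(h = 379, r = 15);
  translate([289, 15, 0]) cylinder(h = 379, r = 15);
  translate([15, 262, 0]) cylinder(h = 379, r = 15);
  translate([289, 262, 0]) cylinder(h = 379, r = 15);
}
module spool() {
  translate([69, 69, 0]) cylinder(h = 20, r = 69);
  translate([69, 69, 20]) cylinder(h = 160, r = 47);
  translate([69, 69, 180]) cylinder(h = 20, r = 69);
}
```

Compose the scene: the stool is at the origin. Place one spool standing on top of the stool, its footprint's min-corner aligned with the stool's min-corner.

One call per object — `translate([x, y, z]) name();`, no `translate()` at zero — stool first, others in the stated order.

stool();
translate([0, 0, 413]) spool();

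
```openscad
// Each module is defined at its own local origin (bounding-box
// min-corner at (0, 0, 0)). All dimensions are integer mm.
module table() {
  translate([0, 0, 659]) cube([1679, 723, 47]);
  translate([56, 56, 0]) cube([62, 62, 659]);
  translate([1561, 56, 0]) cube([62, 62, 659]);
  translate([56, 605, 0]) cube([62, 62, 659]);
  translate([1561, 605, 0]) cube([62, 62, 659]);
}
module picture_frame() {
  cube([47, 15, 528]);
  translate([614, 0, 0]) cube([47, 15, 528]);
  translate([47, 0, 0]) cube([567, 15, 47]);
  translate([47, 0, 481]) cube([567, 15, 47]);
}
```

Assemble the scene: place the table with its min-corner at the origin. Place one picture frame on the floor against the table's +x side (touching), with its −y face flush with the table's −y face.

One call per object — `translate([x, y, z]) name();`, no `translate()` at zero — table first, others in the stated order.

table();
translate([1679, 0, 0]) picture_frame();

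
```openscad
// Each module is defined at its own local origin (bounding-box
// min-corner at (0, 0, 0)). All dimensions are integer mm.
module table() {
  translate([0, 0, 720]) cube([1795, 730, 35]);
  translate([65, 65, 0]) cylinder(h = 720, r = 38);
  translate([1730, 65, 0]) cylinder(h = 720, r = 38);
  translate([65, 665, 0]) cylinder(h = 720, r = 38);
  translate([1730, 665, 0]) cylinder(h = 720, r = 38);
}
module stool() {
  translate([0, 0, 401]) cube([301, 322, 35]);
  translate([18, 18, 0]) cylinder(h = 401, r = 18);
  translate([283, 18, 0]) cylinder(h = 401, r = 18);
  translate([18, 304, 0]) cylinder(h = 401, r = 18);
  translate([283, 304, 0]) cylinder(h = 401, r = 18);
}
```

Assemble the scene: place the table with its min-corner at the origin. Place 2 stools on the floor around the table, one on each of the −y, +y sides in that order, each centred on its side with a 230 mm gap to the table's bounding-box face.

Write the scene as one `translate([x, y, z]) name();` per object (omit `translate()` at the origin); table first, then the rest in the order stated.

table();
translate([747, -552, 0]) stool();
translate([747, 960, 0]) stool();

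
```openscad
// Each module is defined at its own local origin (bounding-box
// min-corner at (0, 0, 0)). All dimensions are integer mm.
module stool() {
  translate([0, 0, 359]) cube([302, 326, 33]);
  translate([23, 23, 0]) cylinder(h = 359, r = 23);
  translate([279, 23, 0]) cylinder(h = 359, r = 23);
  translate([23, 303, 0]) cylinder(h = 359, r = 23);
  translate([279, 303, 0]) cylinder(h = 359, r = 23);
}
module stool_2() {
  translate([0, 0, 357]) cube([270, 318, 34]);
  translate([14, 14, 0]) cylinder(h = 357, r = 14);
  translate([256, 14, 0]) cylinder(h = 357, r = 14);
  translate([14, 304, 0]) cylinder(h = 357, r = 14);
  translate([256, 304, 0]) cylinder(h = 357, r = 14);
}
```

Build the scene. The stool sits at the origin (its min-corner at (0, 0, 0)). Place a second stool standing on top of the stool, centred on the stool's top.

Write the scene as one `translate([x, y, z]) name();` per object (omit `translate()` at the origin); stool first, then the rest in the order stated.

stool();
translate([16, 4, 392]) stool_2();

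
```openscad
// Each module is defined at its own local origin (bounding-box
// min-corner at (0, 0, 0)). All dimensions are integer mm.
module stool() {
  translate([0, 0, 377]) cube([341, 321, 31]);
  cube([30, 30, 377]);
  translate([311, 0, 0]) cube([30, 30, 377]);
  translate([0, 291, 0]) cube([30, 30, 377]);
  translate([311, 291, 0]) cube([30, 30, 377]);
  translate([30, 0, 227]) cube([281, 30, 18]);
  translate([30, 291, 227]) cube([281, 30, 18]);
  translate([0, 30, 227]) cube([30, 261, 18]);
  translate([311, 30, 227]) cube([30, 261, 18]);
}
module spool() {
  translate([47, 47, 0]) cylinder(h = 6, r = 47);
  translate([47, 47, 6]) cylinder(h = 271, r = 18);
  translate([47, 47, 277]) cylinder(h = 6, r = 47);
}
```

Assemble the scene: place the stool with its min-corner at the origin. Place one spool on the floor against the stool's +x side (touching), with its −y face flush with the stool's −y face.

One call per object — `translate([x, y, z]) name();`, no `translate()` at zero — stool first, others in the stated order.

stool();
translate([341, 0, 0]) spool();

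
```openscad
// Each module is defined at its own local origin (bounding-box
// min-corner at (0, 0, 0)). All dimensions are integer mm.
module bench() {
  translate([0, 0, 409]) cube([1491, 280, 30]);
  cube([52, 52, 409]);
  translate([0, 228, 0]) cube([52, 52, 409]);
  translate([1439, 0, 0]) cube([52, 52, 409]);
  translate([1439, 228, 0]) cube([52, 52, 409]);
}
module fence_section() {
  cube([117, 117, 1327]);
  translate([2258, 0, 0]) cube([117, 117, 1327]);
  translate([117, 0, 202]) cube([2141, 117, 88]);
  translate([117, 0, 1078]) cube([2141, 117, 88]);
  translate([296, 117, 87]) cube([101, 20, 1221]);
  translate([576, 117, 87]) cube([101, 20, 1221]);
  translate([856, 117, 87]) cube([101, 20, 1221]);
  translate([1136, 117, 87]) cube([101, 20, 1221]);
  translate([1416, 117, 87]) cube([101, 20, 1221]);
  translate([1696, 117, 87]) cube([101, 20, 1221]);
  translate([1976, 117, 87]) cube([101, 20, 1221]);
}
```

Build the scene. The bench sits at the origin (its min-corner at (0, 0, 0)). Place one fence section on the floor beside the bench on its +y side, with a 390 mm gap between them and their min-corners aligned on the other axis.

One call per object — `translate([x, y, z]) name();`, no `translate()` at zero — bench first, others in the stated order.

bench();
translate([0, 670, 0]) fence_section();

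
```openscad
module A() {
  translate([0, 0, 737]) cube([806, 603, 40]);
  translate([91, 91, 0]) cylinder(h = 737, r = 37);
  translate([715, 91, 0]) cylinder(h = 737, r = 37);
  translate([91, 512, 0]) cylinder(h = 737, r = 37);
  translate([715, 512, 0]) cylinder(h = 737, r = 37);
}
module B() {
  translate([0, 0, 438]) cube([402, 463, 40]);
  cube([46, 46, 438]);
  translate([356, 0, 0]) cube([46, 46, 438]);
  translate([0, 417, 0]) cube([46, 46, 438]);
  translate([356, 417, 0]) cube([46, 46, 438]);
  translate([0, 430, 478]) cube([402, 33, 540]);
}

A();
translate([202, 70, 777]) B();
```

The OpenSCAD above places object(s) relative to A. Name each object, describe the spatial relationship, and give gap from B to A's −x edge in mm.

The chair's min-x is at 202; the table's min-x is 0; gap = 202 mm.

A is a table. B is a chair. The chair is on top of the table, centred. The gap from the chair to the table's −x edge is 202 mm.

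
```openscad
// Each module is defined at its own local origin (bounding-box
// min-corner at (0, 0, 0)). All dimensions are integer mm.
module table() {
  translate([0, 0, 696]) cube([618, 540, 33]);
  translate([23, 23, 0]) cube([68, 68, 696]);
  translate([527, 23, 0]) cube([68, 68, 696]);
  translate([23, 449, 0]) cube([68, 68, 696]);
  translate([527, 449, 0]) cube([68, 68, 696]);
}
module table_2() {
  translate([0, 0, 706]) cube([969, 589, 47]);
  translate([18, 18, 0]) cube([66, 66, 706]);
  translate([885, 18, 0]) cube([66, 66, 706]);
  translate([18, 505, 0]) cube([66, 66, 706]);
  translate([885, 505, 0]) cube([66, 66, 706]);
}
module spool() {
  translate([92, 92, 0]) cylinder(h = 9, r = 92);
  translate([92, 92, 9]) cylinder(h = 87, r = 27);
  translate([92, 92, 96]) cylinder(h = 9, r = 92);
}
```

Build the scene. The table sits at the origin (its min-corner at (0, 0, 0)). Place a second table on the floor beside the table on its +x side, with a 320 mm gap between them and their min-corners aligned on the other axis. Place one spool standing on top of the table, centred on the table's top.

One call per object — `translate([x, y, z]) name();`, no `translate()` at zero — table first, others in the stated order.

table();
translate([938, 0, 0]) table_2();
translate([217, 178, 729]) spool();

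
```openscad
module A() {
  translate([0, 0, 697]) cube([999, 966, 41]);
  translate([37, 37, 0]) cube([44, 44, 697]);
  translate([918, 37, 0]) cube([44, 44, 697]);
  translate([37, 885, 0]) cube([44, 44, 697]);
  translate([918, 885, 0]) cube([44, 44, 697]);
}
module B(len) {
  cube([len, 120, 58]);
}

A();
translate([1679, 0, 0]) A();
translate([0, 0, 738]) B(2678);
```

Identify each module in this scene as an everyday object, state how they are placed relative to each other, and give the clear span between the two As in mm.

Second table starts at x = 1679; first ends at x = 999; clear span = 1679 − 999 = 680 mm.

A is a table. B is a beam. A beam spans the tops of two tables. The clear span between the two tables is 680 mm.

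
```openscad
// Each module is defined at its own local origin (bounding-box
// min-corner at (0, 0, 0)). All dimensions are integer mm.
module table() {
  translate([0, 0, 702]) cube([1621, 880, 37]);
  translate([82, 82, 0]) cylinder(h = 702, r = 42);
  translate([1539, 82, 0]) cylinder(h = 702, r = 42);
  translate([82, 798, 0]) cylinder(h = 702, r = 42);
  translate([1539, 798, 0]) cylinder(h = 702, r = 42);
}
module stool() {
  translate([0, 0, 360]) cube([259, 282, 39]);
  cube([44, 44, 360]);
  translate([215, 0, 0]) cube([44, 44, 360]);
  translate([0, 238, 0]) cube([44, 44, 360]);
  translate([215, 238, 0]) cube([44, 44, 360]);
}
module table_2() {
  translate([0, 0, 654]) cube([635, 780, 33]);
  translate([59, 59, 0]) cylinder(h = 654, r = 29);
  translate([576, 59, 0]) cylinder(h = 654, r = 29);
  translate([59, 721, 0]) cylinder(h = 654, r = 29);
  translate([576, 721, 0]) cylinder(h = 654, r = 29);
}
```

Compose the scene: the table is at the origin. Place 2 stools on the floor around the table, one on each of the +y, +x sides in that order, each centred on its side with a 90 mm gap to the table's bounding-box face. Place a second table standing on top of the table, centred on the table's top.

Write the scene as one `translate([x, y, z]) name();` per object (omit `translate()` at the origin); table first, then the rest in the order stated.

table();
translate([681, 970, 0]) stool();
translate([1711, 299, 0]) stool();
translate([493, 50, 739]) table_2();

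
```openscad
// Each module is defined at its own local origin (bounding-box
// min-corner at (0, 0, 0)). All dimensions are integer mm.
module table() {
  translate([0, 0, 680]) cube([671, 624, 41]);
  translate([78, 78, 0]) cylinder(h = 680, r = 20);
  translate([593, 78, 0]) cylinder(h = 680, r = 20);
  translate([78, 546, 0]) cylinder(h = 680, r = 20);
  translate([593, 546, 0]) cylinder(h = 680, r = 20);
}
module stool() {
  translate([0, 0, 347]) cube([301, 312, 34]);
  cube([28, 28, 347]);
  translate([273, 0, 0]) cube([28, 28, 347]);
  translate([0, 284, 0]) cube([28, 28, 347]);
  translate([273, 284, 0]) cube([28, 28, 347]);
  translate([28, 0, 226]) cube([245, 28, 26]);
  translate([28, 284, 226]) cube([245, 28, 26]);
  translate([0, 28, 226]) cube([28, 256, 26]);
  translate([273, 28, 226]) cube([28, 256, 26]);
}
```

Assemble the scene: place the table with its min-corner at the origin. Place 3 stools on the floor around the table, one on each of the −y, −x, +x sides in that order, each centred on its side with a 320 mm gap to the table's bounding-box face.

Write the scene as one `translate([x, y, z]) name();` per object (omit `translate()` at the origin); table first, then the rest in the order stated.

table();
translate([185, -632, 0]) stool();
translate([-621, 156, 0]) stool();
translate([991, 156, 0]) stool();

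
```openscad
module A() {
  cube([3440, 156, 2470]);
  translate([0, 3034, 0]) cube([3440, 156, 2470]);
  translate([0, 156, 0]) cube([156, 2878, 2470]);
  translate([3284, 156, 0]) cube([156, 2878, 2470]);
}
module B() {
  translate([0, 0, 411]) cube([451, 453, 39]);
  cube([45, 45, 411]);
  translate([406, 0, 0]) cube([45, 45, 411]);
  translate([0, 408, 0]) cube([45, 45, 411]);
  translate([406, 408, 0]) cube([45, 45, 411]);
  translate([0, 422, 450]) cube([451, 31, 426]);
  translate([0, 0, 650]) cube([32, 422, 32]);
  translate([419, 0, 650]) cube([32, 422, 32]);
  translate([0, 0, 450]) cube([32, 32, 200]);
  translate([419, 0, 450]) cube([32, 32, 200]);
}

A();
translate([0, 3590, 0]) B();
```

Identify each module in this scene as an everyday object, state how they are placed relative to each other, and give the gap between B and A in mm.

A is a house frame. B is a chair. The chair is on the floor beside the house frame on its +y side. The gap between the chair and the house frame is 400 mm.

The chair's nearest face is 400 mm from the house frame's +y face.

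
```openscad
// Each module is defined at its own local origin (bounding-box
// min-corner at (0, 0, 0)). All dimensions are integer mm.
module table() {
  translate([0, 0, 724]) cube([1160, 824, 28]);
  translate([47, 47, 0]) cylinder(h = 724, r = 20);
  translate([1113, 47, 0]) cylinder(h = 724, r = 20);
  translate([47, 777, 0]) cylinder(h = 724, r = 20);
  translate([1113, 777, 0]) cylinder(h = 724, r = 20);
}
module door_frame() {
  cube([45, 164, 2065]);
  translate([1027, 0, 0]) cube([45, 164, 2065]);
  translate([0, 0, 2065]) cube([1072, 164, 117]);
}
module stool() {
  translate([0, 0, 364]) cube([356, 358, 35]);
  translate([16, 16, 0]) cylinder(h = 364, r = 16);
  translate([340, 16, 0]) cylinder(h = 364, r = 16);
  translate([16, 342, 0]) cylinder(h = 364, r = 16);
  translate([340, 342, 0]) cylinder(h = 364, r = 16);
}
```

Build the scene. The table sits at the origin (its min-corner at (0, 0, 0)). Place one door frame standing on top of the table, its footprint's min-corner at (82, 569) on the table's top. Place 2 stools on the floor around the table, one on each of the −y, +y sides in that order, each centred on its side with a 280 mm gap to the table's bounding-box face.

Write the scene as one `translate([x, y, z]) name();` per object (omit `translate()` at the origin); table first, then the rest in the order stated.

table();
translate([82, 569, 752]) door_frame();
translate([402, -638, 0]) stool();
translate([402, 1104, 0]) stool();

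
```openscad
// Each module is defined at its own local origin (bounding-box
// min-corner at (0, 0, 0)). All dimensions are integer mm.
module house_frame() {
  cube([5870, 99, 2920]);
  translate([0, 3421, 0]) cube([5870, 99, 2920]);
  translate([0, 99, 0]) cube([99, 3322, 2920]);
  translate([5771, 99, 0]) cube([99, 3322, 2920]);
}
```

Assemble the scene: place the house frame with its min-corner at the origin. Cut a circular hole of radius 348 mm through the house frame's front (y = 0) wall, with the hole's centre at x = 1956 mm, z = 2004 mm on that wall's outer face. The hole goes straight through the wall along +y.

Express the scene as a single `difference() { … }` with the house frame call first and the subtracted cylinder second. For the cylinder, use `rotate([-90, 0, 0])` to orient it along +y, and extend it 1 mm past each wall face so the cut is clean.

difference() {
  house_frame();
  translate([1956, -1, 2004]) rotate([-90, 0, 0]) cylinder(h = 101, r = 348);
}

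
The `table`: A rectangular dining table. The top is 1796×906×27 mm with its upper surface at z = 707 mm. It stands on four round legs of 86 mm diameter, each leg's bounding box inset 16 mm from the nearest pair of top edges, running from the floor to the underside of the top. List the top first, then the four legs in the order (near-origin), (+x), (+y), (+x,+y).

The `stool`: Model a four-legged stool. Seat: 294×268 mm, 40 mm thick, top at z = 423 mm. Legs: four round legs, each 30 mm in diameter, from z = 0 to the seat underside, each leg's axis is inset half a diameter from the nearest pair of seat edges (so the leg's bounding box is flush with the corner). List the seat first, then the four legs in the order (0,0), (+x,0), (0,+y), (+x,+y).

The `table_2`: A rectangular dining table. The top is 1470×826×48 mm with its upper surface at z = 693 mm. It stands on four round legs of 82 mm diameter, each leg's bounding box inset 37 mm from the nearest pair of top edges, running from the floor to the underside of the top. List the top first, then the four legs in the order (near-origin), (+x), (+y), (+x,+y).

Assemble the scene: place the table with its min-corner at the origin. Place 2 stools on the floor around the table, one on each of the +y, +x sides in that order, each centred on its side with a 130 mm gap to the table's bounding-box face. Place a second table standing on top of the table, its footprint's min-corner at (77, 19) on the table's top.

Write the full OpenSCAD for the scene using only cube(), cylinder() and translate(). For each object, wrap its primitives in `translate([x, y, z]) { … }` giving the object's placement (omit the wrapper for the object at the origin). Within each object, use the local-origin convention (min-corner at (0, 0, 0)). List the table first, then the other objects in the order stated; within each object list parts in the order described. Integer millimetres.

translate([0, 0, 680]) cube([1796, 906, 27]);
translate([59, 59, 0]) cylinder(h = 680, r = 43);
translate([1737, 59, 0]) cylinder(h = 680, r = 43);
translate([59, 847, 0]) cylinder(h = 680, r = 43);
translate([1737, 847, 0]) cylinder(h = 680, r = 43);
translate([751, 1036, 0]) {
  translate([0, 0, 383]) cube([294, 268, 40]);
  translate([15, 15, 0]) cylinder(h = 383, r = 15);
  translate([279, 15, 0]) cylinder(h = 383, r = 15);
  translate([15, 253, 0]) cylinder(h = 383, r = 15);
  translate([279, 253, 0]) cylinder(h = 383, r = 15);
}
translate([1926, 319, 0]) {
  translate([0, 0, 383]) cube([294, 268, 40]);
  translate([15, 15, 0]) cylinder(h = 383, r = 15);
  translate([279, 15, 0]) cylinder(h = 383, r = 15);
  translate([15, 253, 0]) cylinder(h = 383, r = 15);
  translate([279, 253, 0]) cylinder(h = 383, r = 15);
}
translate([77, 19, 707]) {
  translate([0, 0, 645]) cube([1470, 826, 48]);
  translate([78, 78, 0]) cylinder(h = 645, r = 41);
  translate([1392, 78, 0]) cylinder(h = 645, r = 41);
  translate([78, 748, 0]) cylinder(h = 645, r = 41);
  translate([1392, 748, 0]) cylinder(h = 645, r = 41);
}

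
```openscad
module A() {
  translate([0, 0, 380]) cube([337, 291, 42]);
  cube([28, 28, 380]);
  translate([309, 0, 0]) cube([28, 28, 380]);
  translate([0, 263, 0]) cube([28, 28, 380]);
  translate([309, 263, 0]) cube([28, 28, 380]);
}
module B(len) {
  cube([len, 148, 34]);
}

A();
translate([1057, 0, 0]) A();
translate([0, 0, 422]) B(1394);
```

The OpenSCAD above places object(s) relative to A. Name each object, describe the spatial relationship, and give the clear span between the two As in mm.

Second stool starts at x = 1057; first ends at x = 337; clear span = 1057 − 337 = 720 mm.

A is a stool. B is a beam. A beam spans the tops of two stools. The clear span between the two stools is 720 mm.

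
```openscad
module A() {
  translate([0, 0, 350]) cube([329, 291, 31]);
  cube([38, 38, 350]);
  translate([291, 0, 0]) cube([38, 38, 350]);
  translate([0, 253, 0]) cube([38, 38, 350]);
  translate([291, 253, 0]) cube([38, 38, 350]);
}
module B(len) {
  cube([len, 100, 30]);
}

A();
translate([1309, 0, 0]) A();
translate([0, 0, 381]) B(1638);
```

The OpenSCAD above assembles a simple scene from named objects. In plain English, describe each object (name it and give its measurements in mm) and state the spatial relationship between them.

A is a four-legged stool. The seat is a 329×291×31 mm slab whose top surface is at z = 381 mm; four square legs, each 38×38 mm in cross-section, run from the floor (z = 0) to the underside of the seat, each flush with a corner of the seat.

B is a rectangular beam 1638 mm long (x), 100 mm deep (y), 30 mm thick (z).

The beam spans the tops of two stools placed 980 mm apart, resting at z = 381 mm.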